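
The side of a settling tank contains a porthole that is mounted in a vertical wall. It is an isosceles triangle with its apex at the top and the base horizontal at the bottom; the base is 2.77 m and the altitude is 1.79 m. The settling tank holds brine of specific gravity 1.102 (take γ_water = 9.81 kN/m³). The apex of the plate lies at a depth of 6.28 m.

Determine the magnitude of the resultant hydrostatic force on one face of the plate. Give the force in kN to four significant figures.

γ = 1.102 × 9.81 = 10.81062 kN/m³.
With the apex up, the centroid sits 2h/3 = 2 × 1.79/3 = 1.19333 m below the apex, so the centroid depth is h_c = 6.28 + 1.19333 = 7.47333 m.
A = ½ × 2.77 × 1.79 = 2.47915 m².
Resultant F = γ·h_c·A = 10.81062 × 7.47333 × 2.47915 = 200.294 kN.

F ≈ 200.3 kN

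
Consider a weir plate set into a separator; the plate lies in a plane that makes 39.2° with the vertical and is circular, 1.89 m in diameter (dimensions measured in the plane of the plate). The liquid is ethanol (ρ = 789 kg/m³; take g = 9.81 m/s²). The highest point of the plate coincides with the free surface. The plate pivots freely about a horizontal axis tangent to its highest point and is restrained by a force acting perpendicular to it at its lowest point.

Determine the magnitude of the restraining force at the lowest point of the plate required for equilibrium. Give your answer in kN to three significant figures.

γ = ρg = 789 × 9.81 / 1000 = 7.74009 kN/m³.
The plate makes 39.2° with the vertical, i.e. θ = 90° − 39.2° = 50.8° to the horizontal. Measuring y along the incline from the free-surface line, vertical depth h = y·sinθ with sinθ = 0.774944.
The centroid is at the centre, 0.945 m below the top of the plate, so y_c = 0.945 m and h_c = 0.945 × 0.774944 = 0.732322 m.
A = π(0.945)² = 2.80552 m².
Resultant F = γ·h_c·A = 7.74009 × 0.732322 × 2.80552 = 15.9024 kN.
I_c = πr⁴/4 = π × 0.945⁴/4 = 0.62635 m⁴.
Centre of pressure: y_p = y_c + I_c/(y_c·A) = 0.945 + 0.62635/(0.945 × 2.80552) = 0.945 + 0.23625 = 1.18125 m along the plane.
The resultant acts 0.945 + 0.23625 = 1.18125 m (along the plate) below the hinge at the top edge, so the moment about the hinge is M = F × 1.18125 = 15.9024 × 1.18125 = 18.7847 kN·m.
A normal force at the bottom, 1.89 m from the hinge, must supply this moment: P = 18.7847/1.89 = 9.93899 kN.

P ≈ 9.94 kN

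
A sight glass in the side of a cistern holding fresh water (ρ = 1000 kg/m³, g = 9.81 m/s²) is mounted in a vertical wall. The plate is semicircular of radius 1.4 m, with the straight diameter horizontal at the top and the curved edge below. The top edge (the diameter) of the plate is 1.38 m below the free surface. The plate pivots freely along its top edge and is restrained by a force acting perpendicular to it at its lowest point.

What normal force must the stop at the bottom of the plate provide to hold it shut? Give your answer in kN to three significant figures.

P ≈ 28.3 kN

γ = ρg = 1000 × 9.81 = 9810 N/m³ = 9.81 kN/m³.
The centroid of a semicircle lies 4r/(3π) = 0.594178 m from the diameter, here below the top edge, so the centroid depth is h_c = 1.38 + 0.594178 = 1.97418 m.
A = πr²/2 = π × 1.4²/2 = 3.07876 m².
Resultant F = γ·h_c·A = 9.81 × 1.97418 × 3.07876 = 59.6254 kN.
I_c = (π/8 − 8/(9π))·r⁴ = 0.109757 × 1.4⁴ = 0.421642 m⁴.
Centre of pressure: y_p = y_c + I_c/(y_c·A) = 1.97418 + 0.421642/(1.97418 × 3.07876) = 1.97418 + 0.0693715 = 2.04355 m along the plane.
The resultant acts 0.594178 + 0.0693715 = 0.66355 m (along the plate) below the hinge at the top edge, so the moment about the hinge is M = F × 0.66355 = 59.6254 × 0.66355 = 39.5644 kN·m.
A normal force at the bottom, 1.4 m from the hinge, must supply this moment: P = 39.5644/1.4 = 28.2603 kN.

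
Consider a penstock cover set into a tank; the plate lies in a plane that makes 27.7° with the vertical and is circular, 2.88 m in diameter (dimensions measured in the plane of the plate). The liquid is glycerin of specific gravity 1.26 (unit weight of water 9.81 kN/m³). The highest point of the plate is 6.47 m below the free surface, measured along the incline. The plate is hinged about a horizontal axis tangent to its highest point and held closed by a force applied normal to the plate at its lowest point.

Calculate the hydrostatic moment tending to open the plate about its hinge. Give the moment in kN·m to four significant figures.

M ≈ 849.0 kN·m

γ = 1.26 × 9.81 = 12.3606 kN/m³.
The plate makes 27.7° with the vertical, i.e. θ = 90° − 27.7° = 62.3° to the horizontal. Measuring y along the incline from the free-surface line, vertical depth h = y·sinθ with sinθ = 0.885394.
The centroid is at the centre, 1.44 m below the top of the plate, so y_c = 6.47 + 1.44 = 7.91 m and h_c = 7.91 × 0.885394 = 7.00347 m.
A = π(1.44)² = 6.51441 m².
Resultant F = γ·h_c·A = 12.3606 × 7.00347 × 6.51441 = 563.934 kN.
I_c = πr⁴/4 = π × 1.44⁴/4 = 3.37707 m⁴.
Centre of pressure: y_p = y_c + I_c/(y_c·A) = 7.91 + 3.37707/(7.91 × 6.51441) = 7.91 + 0.0655373 = 7.97554 m along the plane.
The resultant acts 1.44 + 0.0655373 = 1.50554 m (along the plate) below the hinge at the top edge, so the moment about the hinge is M = F × 1.50554 = 563.934 × 1.50554 = 849.025 kN·m.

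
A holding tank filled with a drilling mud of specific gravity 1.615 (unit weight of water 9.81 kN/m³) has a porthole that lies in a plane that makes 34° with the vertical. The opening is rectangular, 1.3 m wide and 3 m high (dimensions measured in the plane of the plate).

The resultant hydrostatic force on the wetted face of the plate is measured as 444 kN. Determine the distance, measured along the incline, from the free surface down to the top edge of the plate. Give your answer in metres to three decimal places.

y_top ≈ 7.168 m

γ = 1.615 × 9.81 = 15.84315 kN/m³.
A = 1.3 × 3 = 3.9 m².
From F = γ·h_c·A, the centroid depth is h_c = 444/(15.84315 × 3.9) = 7.18583 m.
The plate makes 34° with the vertical, i.e. θ = 90° − 34° = 56° to the horizontal. Measuring y along the incline from the free-surface line, vertical depth h = y·sinθ with sinθ = 0.829038.
Along the incline, y_c = h_c/sinθ = 7.18583/0.829038 = 8.66767 m.
The centroid lies 3/2 = 1.5 m below the top edge, so the top edge sits at y_top = 8.66767 − 1.5 = 7.16767 m along the incline.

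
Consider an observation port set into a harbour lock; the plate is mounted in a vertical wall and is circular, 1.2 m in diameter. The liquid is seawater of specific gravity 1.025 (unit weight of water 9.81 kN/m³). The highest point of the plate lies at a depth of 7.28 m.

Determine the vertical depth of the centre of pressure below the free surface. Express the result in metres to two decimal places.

h_p = 7.89 m

γ = 1.025 × 9.81 = 10.05525 kN/m³.
The centroid is at the centre, 0.6 m below the top of the plate, so the centroid depth is h_c = 7.28 + 0.6 = 7.88 m.
A = π(0.6)² = 1.13097 m².
Resultant F = γ·h_c·A = 10.05525 × 7.88 × 1.13097 = 89.6128 kN.
I_c = πr⁴/4 = π × 0.6⁴/4 = 0.101788 m⁴.
Centre of pressure: y_p = y_c + I_c/(y_c·A) = 7.88 + 0.101788/(7.88 × 1.13097) = 7.88 + 0.0114214 = 7.89142 m along the plane.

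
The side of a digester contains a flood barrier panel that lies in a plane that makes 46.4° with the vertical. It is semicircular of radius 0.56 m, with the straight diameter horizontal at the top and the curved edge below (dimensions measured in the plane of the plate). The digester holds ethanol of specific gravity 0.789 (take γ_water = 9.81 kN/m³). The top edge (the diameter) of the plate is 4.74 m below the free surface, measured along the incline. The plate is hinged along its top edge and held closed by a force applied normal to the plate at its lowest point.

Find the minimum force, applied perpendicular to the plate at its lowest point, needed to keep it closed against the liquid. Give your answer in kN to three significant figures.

γ = 0.789 × 9.81 = 7.74009 kN/m³.
The plate makes 46.4° with the vertical, i.e. θ = 90° − 46.4° = 43.6° to the horizontal. Measuring y along the incline from the free-surface line, vertical depth h = y·sinθ with sinθ = 0.689620.
The centroid of a semicircle lies 4r/(3π) = 0.237671 m from the diameter, here below the top edge, so y_c = 4.74 + 0.237671 = 4.97767 m and h_c = 4.97767 × 0.689620 = 3.4327 m.
A = πr²/2 = π × 0.56²/2 = 0.492602 m².
Resultant F = γ·h_c·A = 7.74009 × 3.4327 × 0.492602 = 13.0881 kN.
I_c = (π/8 − 8/(9π))·r⁴ = 0.109757 × 0.56⁴ = 0.010794 m⁴.
Centre of pressure: y_p = y_c + I_c/(y_c·A) = 4.97767 + 0.010794/(4.97767 × 0.492602) = 4.97767 + 0.0044021 = 4.98207 m along the plane.
The resultant acts 0.237671 + 0.0044021 = 0.242073 m (along the plate) below the hinge at the top edge, so the moment about the hinge is M = F × 0.242073 = 13.0881 × 0.242073 = 3.16828 kN·m.
A normal force at the bottom, 0.56 m from the hinge, must supply this moment: P = 3.16828/0.56 = 5.65764 kN.

P ≈ 5.66 kN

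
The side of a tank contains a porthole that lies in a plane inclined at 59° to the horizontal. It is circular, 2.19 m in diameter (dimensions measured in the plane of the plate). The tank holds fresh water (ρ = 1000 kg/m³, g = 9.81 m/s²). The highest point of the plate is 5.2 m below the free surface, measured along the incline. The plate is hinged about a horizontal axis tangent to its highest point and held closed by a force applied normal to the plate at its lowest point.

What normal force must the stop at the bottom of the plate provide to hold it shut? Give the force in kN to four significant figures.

P ≈ 104.0 kN

γ = ρg = 1000 × 9.81 = 9810 N/m³ = 9.81 kN/m³.
Let θ = 59° be the plate's angle to the horizontal; measure y along the incline from where the plane meets the free surface. Vertical depth h = y·sinθ with sinθ = 0.857167.
The centroid is at the centre, 1.095 m below the top of the plate, so y_c = 5.2 + 1.095 = 6.295 m and h_c = 6.295 × 0.857167 = 5.39587 m.
A = π(1.095)² = 3.76685 m².
Resultant F = γ·h_c·A = 9.81 × 5.39587 × 3.76685 = 199.392 kN.
I_c = πr⁴/4 = π × 1.095⁴/4 = 1.12914 m⁴.
Centre of pressure: y_p = y_c + I_c/(y_c·A) = 6.295 + 1.12914/(6.295 × 3.76685) = 6.295 + 0.0476183 = 6.34262 m along the plane.
The resultant acts 1.095 + 0.0476183 = 1.14262 m (along the plate) below the hinge at the top edge, so the moment about the hinge is M = F × 1.14262 = 199.392 × 1.14262 = 227.829 kN·m.
A normal force at the bottom, 2.19 m from the hinge, must supply this moment: P = 227.829/2.19 = 104.032 kN.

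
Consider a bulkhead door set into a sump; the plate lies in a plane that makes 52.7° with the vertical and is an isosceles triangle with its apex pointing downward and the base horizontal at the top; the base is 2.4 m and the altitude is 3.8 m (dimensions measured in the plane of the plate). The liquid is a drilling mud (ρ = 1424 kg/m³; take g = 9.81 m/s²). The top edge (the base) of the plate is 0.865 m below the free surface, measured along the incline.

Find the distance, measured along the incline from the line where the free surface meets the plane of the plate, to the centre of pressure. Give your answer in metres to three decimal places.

γ = ρg = 1424 × 9.81 / 1000 = 13.96944 kN/m³.
The plate makes 52.7° with the vertical, i.e. θ = 90° − 52.7° = 37.3° to the horizontal. Measuring y along the incline from the free-surface line, vertical depth h = y·sinθ with sinθ = 0.605988.
With the apex down, the centroid sits h/3 = 3.8/3 = 1.26667 m below the base (the top edge), so y_c = 0.865 + 1.26667 = 2.13167 m and h_c = 2.13167 × 0.605988 = 1.29177 m.
A = ½ × 2.4 × 3.8 = 4.56 m².
Resultant F = γ·h_c·A = 13.96944 × 1.29177 × 4.56 = 82.2866 kN.
I_c = b·h³/36 = 2.4 × 3.8³/36 = 3.65813 m⁴.
Centre of pressure: y_p = y_c + I_c/(y_c·A) = 2.13167 + 3.65813/(2.13167 × 4.56) = 2.13167 + 0.376335 = 2.50801 m along the plane.

y_p = 2.508 m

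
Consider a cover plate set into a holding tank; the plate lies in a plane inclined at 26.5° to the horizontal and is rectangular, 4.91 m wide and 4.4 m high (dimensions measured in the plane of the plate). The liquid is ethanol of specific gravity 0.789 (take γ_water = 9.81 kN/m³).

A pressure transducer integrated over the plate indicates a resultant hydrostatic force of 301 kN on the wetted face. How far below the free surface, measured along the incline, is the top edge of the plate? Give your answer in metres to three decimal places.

y_top ≈ 1.834 m

γ = 0.789 × 9.81 = 7.74009 kN/m³.
A = 4.91 × 4.4 = 21.604 m².
From F = γ·h_c·A, the centroid depth is h_c = 301/(7.74009 × 21.604) = 1.80006 m.
Let θ = 26.5° be the plate's angle to the horizontal; measure y along the incline from where the plane meets the free surface. Vertical depth h = y·sinθ with sinθ = 0.446198.
Along the incline, y_c = h_c/sinθ = 1.80006/0.446198 = 4.03422 m.
The centroid lies 4.4/2 = 2.2 m below the top edge, so the top edge sits at y_top = 4.03422 − 2.2 = 1.83422 m along the incline.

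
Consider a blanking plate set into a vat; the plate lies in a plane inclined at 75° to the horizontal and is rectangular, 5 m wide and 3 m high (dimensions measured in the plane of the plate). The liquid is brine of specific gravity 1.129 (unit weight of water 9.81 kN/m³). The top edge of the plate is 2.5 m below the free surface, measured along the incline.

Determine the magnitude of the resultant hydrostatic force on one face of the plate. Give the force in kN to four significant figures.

γ = 1.129 × 9.81 = 11.07549 kN/m³.
Let θ = 75° be the plate's angle to the horizontal; measure y along the incline from where the plane meets the free surface. Vertical depth h = y·sinθ with sinθ = 0.965926.
The centroid lies 3/2 = 1.5 m below the top edge, so y_c = 2.5 + 1.5 = 4 m and h_c = 4 × 0.965926 = 3.8637 m.
A = 5 × 3 = 15 m².
Resultant F = γ·h_c·A = 11.07549 × 3.8637 × 15 = 641.886 kN.

F ≈ 641.9 kN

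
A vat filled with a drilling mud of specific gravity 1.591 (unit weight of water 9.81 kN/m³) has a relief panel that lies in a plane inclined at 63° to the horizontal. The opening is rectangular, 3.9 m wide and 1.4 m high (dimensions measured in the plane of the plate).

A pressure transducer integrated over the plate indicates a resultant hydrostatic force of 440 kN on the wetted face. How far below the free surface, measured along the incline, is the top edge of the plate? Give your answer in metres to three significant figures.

y_top ≈ 5.09 m

γ = 1.591 × 9.81 = 15.60771 kN/m³.
A = 3.9 × 1.4 = 5.46 m².
From F = γ·h_c·A, the centroid depth is h_c = 440/(15.60771 × 5.46) = 5.16322 m.
Let θ = 63° be the plate's angle to the horizontal; measure y along the incline from where the plane meets the free surface. Vertical depth h = y·sinθ with sinθ = 0.891007.
Along the incline, y_c = h_c/sinθ = 5.16322/0.891007 = 5.79481 m.
The centroid lies 1.4/2 = 0.7 m below the top edge, so the top edge sits at y_top = 5.79481 − 0.7 = 5.09481 m along the incline.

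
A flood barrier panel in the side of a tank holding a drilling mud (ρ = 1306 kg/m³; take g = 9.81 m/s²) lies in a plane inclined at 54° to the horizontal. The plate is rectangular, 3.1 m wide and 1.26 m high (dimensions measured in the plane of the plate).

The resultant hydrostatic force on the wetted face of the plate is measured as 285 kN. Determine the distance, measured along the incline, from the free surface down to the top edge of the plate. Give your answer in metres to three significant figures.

γ = ρg = 1306 × 9.81 / 1000 = 12.81186 kN/m³.
A = 3.1 × 1.26 = 3.906 m².
From F = γ·h_c·A, the centroid depth is h_c = 285/(12.81186 × 3.906) = 5.69509 m.
Let θ = 54° be the plate's angle to the horizontal; measure y along the incline from where the plane meets the free surface. Vertical depth h = y·sinθ with sinθ = 0.809017.
Along the incline, y_c = h_c/sinθ = 5.69509/0.809017 = 7.03952 m.
The centroid lies 1.26/2 = 0.63 m below the top edge, so the top edge sits at y_top = 7.03952 − 0.63 = 6.40952 m along the incline.

y_top ≈ 6.41 m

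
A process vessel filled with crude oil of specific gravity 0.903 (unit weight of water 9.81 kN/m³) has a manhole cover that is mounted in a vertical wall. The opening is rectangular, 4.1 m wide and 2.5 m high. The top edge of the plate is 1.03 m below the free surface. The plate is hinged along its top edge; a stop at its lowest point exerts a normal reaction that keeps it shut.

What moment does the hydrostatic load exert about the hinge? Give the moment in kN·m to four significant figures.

M ≈ 306.1 kN·m

γ = 0.903 × 9.81 = 8.85843 kN/m³.
The centroid lies 2.5/2 = 1.25 m below the top edge, so the centroid depth is h_c = 1.03 + 1.25 = 2.28 m.
A = 4.1 × 2.5 = 10.25 m².
Resultant F = γ·h_c·A = 8.85843 × 2.28 × 10.25 = 207.022 kN.
I_c = b·h³/12 = 4.1 × 2.5³/12 = 5.33854 m⁴.
Centre of pressure: y_p = y_c + I_c/(y_c·A) = 2.28 + 5.33854/(2.28 × 10.25) = 2.28 + 0.228436 = 2.50844 m along the plane.
The resultant acts 1.25 + 0.228436 = 1.47844 m (along the plate) below the hinge at the top edge, so the moment about the hinge is M = F × 1.47844 = 207.022 × 1.47844 = 306.07 kN·m.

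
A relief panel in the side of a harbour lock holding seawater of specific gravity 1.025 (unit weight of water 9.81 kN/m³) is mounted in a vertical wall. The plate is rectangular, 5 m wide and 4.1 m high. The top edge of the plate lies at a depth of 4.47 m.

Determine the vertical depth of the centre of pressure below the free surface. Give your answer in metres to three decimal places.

γ = 1.025 × 9.81 = 10.05525 kN/m³.
The centroid lies 4.1/2 = 2.05 m below the top edge, so the centroid depth is h_c = 4.47 + 2.05 = 6.52 m.
A = 5 × 4.1 = 20.5 m².
Resultant F = γ·h_c·A = 10.05525 × 6.52 × 20.5 = 1343.98 kN.
I_c = b·h³/12 = 5 × 4.1³/12 = 28.7171 m⁴.
Centre of pressure: y_p = y_c + I_c/(y_c·A) = 6.52 + 28.7171/(6.52 × 20.5) = 6.52 + 0.214852 = 6.73485 m along the plane.

h_p = 6.735 m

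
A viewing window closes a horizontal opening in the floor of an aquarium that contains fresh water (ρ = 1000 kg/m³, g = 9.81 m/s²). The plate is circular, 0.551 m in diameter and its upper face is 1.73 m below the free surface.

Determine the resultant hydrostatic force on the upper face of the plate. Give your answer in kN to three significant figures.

γ = ρg = 1000 × 9.81 = 9810 N/m³ = 9.81 kN/m³.
The plate is horizontal, so pressure is uniform at p = γ·h = 9.81 × 1.73 = 16.9713 kN/m².
A = π(0.2755)² = 0.238448 m².
F = p·A = 16.9713 × 0.238448 = 4.04677 kN.

F ≈ 4.05 kN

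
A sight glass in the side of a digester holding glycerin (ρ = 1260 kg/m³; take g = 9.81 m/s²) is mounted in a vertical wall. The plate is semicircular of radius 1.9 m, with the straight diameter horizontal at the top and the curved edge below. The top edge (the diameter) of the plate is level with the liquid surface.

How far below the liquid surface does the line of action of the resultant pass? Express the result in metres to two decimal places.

γ = ρg = 1260 × 9.81 / 1000 = 12.3606 kN/m³.
The centroid of a semicircle lies 4r/(3π) = 0.806385 m from the diameter, here below the top edge, so the centroid depth is h_c = 0.806385 m.
A = πr²/2 = π × 1.9²/2 = 5.67057 m².
Resultant F = γ·h_c·A = 12.3606 × 0.806385 × 5.67057 = 56.5209 kN.
I_c = (π/8 − 8/(9π))·r⁴ = 0.109757 × 1.9⁴ = 1.43036 m⁴.
Centre of pressure: y_p = y_c + I_c/(y_c·A) = 0.806385 + 1.43036/(0.806385 × 5.67057) = 0.806385 + 0.312807 = 1.11919 m along the plane.

h_p = 1.12 m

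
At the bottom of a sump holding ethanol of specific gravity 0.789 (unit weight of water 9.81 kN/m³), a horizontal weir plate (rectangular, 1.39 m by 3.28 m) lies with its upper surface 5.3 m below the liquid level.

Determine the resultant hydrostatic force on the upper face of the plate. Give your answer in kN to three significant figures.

F ≈ 187 kN

γ = 0.789 × 9.81 = 7.74009 kN/m³.
The plate is horizontal, so pressure is uniform at p = γ·h = 7.74009 × 5.3 = 41.0225 kN/m².
A = 1.39 × 3.28 = 4.5592 m².
F = p·A = 41.0225 × 4.5592 = 187.03 kN.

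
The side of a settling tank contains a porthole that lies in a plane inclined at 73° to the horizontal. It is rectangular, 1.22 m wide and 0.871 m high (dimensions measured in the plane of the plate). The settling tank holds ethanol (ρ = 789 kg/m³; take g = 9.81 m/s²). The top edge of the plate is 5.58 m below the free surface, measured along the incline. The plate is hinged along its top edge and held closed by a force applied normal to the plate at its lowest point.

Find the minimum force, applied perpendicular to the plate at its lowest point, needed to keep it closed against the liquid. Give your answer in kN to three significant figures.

P ≈ 24.2 kN

γ = ρg = 789 × 9.81 / 1000 = 7.74009 kN/m³.
Let θ = 73° be the plate's angle to the horizontal; measure y along the incline from where the plane meets the free surface. Vertical depth h = y·sinθ with sinθ = 0.956305.
The centroid lies 0.871/2 = 0.4355 m below the top edge, so y_c = 5.58 + 0.4355 = 6.0155 m and h_c = 6.0155 × 0.956305 = 5.75265 m.
A = 1.22 × 0.871 = 1.06262 m².
Resultant F = γ·h_c·A = 7.74009 × 5.75265 × 1.06262 = 47.3142 kN.
I_c = b·h³/12 = 1.22 × 0.871³/12 = 0.0671789 m⁴.
Centre of pressure: y_p = y_c + I_c/(y_c·A) = 6.0155 + 0.0671789/(6.0155 × 1.06262) = 6.0155 + 0.0105095 = 6.02601 m along the plane.
The resultant acts 0.4355 + 0.0105095 = 0.44601 m (along the plate) below the hinge at the top edge, so the moment about the hinge is M = F × 0.44601 = 47.3142 × 0.44601 = 21.1026 kN·m.
A normal force at the bottom, 0.871 m from the hinge, must supply this moment: P = 21.1026/0.871 = 24.228 kN.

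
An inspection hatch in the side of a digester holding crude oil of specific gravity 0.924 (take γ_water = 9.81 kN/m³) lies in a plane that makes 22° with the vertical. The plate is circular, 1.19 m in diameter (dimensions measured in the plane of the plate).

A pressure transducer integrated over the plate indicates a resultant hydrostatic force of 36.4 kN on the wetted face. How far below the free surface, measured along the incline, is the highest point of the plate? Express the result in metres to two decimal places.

y_top ≈ 3.30 m

γ = 0.924 × 9.81 = 9.06444 kN/m³.
A = π(0.595)² = 1.1122 m².
From F = γ·h_c·A, the centroid depth is h_c = 36.4/(9.06444 × 1.1122) = 3.61058 m.
The plate makes 22° with the vertical, i.e. θ = 90° − 22° = 68° to the horizontal. Measuring y along the incline from the free-surface line, vertical depth h = y·sinθ with sinθ = 0.927184.
Along the incline, y_c = h_c/sinθ = 3.61058/0.927184 = 3.89414 m.
The centroid is at the centre, 0.595 m below the top of the plate, so the highest point sits at y_top = 3.89414 − 0.595 = 3.29914 m along the incline.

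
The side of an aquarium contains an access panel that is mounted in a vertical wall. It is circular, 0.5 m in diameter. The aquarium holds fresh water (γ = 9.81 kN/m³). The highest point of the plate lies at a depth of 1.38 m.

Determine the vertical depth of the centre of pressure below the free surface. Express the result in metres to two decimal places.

γ = 9.81 kN/m³.
The centroid is at the centre, 0.25 m below the top of the plate, so the centroid depth is h_c = 1.38 + 0.25 = 1.63 m.
A = π(0.25)² = 0.19635 m².
Resultant F = γ·h_c·A = 9.81 × 1.63 × 0.19635 = 3.1397 kN.
I_c = πr⁴/4 = π × 0.25⁴/4 = 0.00306796 m⁴.
Centre of pressure: y_p = y_c + I_c/(y_c·A) = 1.63 + 0.00306796/(1.63 × 0.19635) = 1.63 + 0.00958586 = 1.63959 m along the plane.

h_p = 1.64 m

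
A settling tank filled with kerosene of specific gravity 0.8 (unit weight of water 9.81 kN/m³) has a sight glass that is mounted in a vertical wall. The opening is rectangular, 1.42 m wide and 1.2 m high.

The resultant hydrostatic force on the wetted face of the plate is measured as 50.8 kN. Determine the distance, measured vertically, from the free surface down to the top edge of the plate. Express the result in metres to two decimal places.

γ = 0.8 × 9.81 = 7.848 kN/m³.
A = 1.42 × 1.2 = 1.704 m².
From F = γ·h_c·A, the centroid depth is h_c = 50.8/(7.848 × 1.704) = 3.7987 m.
The centroid lies 1.2/2 = 0.6 m below the top edge, so the top edge sits at h_top = 3.7987 − 0.6 = 3.1987 m below the surface.

d_top ≈ 3.20 m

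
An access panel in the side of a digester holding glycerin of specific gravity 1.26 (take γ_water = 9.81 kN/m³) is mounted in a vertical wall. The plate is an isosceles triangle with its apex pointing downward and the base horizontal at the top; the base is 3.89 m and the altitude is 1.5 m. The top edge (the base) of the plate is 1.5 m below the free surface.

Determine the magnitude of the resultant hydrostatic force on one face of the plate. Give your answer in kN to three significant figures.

γ = 1.26 × 9.81 = 12.3606 kN/m³.
With the apex down, the centroid sits h/3 = 1.5/3 = 0.5 m below the base (the top edge), so the centroid depth is h_c = 1.5 + 0.5 = 2 m.
A = ½ × 3.89 × 1.5 = 2.9175 m².
Resultant F = γ·h_c·A = 12.3606 × 2 × 2.9175 = 72.1241 kN.

F ≈ 72.1 kN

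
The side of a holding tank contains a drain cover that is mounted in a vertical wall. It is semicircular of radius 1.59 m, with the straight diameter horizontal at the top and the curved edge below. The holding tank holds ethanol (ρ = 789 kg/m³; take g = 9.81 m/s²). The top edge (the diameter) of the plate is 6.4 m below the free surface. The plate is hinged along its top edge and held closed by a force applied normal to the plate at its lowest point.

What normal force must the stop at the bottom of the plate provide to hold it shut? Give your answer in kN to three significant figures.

P ≈ 95.7 kN

γ = ρg = 789 × 9.81 / 1000 = 7.74009 kN/m³.
The centroid of a semicircle lies 4r/(3π) = 0.674817 m from the diameter, here below the top edge, so the centroid depth is h_c = 6.4 + 0.674817 = 7.07482 m.
A = πr²/2 = π × 1.59²/2 = 3.97113 m².
Resultant F = γ·h_c·A = 7.74009 × 7.07482 × 3.97113 = 217.458 kN.
I_c = (π/8 − 8/(9π))·r⁴ = 0.109757 × 1.59⁴ = 0.701489 m⁴.
Centre of pressure: y_p = y_c + I_c/(y_c·A) = 7.07482 + 0.701489/(7.07482 × 3.97113) = 7.07482 + 0.0249684 = 7.09979 m along the plane.
The resultant acts 0.674817 + 0.0249684 = 0.699785 m (along the plate) below the hinge at the top edge, so the moment about the hinge is M = F × 0.699785 = 217.458 × 0.699785 = 152.174 kN·m.
A normal force at the bottom, 1.59 m from the hinge, must supply this moment: P = 152.174/1.59 = 95.7069 kN.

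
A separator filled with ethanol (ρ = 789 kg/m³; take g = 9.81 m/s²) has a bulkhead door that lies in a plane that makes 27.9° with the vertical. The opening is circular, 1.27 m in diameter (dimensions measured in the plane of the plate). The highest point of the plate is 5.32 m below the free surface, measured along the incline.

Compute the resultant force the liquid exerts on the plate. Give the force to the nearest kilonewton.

γ = ρg = 789 × 9.81 / 1000 = 7.74009 kN/m³.
The plate makes 27.9° with the vertical, i.e. θ = 90° − 27.9° = 62.1° to the horizontal. Measuring y along the incline from the free-surface line, vertical depth h = y·sinθ with sinθ = 0.883766.
The centroid is at the centre, 0.635 m below the top of the plate, so y_c = 5.32 + 0.635 = 5.955 m and h_c = 5.955 × 0.883766 = 5.26283 m.
A = π(0.635)² = 1.26677 m².
Resultant F = γ·h_c·A = 7.74009 × 5.26283 × 1.26677 = 51.6016 kN.

F ≈ 52 kN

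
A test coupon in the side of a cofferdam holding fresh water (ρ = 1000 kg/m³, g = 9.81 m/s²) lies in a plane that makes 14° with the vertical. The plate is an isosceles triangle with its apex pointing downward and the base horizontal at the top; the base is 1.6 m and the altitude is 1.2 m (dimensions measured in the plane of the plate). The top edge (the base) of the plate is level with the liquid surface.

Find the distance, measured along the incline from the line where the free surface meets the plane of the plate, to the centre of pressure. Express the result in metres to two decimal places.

y_p = 0.60 m

γ = ρg = 1000 × 9.81 = 9810 N/m³ = 9.81 kN/m³.
The plate makes 14° with the vertical, i.e. θ = 90° − 14° = 76° to the horizontal. Measuring y along the incline from the free-surface line, vertical depth h = y·sinθ with sinθ = 0.970296.
With the apex down, the centroid sits h/3 = 1.2/3 = 0.4 m below the base (the top edge), so y_c = 0.4 m and h_c = 0.4 × 0.970296 = 0.388118 m.
A = ½ × 1.6 × 1.2 = 0.96 m².
Resultant F = γ·h_c·A = 9.81 × 0.388118 × 0.96 = 3.65514 kN.
I_c = b·h³/36 = 1.6 × 1.2³/36 = 0.0768 m⁴.
Centre of pressure: y_p = y_c + I_c/(y_c·A) = 0.4 + 0.0768/(0.4 × 0.96) = 0.4 + 0.2 = 0.6 m along the plane.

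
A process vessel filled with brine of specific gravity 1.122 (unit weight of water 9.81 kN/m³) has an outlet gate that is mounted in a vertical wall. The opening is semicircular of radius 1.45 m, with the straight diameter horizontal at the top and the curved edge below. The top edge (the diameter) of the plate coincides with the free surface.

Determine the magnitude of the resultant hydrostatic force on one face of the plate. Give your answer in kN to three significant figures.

γ = 1.122 × 9.81 = 11.00682 kN/m³.
The centroid of a semicircle lies 4r/(3π) = 0.615399 m from the diameter, here below the top edge, so the centroid depth is h_c = 0.615399 m.
A = πr²/2 = π × 1.45²/2 = 3.3026 m².
Resultant F = γ·h_c·A = 11.00682 × 0.615399 × 3.3026 = 22.3704 kN.

F ≈ 22.4 kN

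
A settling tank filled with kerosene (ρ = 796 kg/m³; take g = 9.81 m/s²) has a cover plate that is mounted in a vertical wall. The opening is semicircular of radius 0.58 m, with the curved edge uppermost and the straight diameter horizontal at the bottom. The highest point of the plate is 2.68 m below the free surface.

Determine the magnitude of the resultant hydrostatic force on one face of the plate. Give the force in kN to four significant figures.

F ≈ 12.44 kN

γ = ρg = 796 × 9.81 / 1000 = 7.80876 kN/m³.
The centroid lies 4r/(3π) = 0.24616 m above the diameter, so r − 4r/(3π) = 0.58 − 0.24616 = 0.33384 m below the topmost point, so the centroid depth is h_c = 2.68 + 0.33384 = 3.01384 m.
A = πr²/2 = π × 0.58²/2 = 0.528416 m².
Resultant F = γ·h_c·A = 7.80876 × 3.01384 × 0.528416 = 12.4359 kN.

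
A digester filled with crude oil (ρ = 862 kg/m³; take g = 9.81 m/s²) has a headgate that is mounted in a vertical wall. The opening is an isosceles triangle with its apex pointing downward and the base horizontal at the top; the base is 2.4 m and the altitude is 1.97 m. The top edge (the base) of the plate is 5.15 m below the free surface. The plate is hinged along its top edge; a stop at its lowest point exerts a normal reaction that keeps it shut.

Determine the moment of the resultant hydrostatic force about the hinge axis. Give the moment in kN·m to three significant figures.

γ = ρg = 862 × 9.81 / 1000 = 8.45622 kN/m³.
With the apex down, the centroid sits h/3 = 1.97/3 = 0.656667 m below the base (the top edge), so the centroid depth is h_c = 5.15 + 0.656667 = 5.80667 m.
A = ½ × 2.4 × 1.97 = 2.364 m².
Resultant F = γ·h_c·A = 8.45622 × 5.80667 × 2.364 = 116.078 kN.
I_c = b·h³/36 = 2.4 × 1.97³/36 = 0.509692 m⁴.
Centre of pressure: y_p = y_c + I_c/(y_c·A) = 5.80667 + 0.509692/(5.80667 × 2.364) = 5.80667 + 0.0371307 = 5.8438 m along the plane.
The resultant acts 0.656667 + 0.0371307 = 0.693798 m (along the plate) below the hinge at the top edge, so the moment about the hinge is M = F × 0.693798 = 116.078 × 0.693798 = 80.5347 kN·m.

M ≈ 80.5 kN·m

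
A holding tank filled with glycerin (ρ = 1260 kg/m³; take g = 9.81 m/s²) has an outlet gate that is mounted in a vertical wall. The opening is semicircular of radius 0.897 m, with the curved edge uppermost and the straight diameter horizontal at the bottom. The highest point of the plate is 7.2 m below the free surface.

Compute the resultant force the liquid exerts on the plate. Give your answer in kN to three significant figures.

F ≈ 121 kN

γ = ρg = 1260 × 9.81 / 1000 = 12.3606 kN/m³.
The centroid lies 4r/(3π) = 0.380699 m above the diameter, so r − 4r/(3π) = 0.897 − 0.380699 = 0.516301 m below the topmost point, so the centroid depth is h_c = 7.2 + 0.516301 = 7.7163 m.
A = πr²/2 = π × 0.897²/2 = 1.26388 m².
Resultant F = γ·h_c·A = 12.3606 × 7.7163 × 1.26388 = 120.546 kN.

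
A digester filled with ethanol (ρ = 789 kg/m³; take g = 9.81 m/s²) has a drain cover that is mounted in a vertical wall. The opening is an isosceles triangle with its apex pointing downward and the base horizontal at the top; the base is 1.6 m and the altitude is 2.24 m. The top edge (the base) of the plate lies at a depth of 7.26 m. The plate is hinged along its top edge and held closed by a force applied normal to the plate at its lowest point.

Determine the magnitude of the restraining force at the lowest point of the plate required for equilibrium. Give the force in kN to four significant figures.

P ≈ 38.74 kN

γ = ρg = 789 × 9.81 / 1000 = 7.74009 kN/m³.
With the apex down, the centroid sits h/3 = 2.24/3 = 0.746667 m below the base (the top edge), so the centroid depth is h_c = 7.26 + 0.746667 = 8.00667 m.
A = ½ × 1.6 × 2.24 = 1.792 m².
Resultant F = γ·h_c·A = 7.74009 × 8.00667 × 1.792 = 111.054 kN.
I_c = b·h³/36 = 1.6 × 2.24³/36 = 0.49953 m⁴.
Centre of pressure: y_p = y_c + I_c/(y_c·A) = 8.00667 + 0.49953/(8.00667 × 1.792) = 8.00667 + 0.0348154 = 8.04149 m along the plane.
The resultant acts 0.746667 + 0.0348154 = 0.781482 m (along the plate) below the hinge at the top edge, so the moment about the hinge is M = F × 0.781482 = 111.054 × 0.781482 = 86.7867 kN·m.
A normal force at the bottom, 2.24 m from the hinge, must supply this moment: P = 86.7867/2.24 = 38.7441 kN.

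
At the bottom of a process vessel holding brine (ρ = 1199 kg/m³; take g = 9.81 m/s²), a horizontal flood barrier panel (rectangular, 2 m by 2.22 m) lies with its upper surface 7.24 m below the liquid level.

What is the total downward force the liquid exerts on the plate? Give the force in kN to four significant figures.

γ = ρg = 1199 × 9.81 / 1000 = 11.76219 kN/m³.
The plate is horizontal, so pressure is uniform at p = γ·h = 11.76219 × 7.24 = 85.1583 kN/m².
A = 2 × 2.22 = 4.44 m².
F = p·A = 85.1583 × 4.44 = 378.103 kN.

F ≈ 378.1 kN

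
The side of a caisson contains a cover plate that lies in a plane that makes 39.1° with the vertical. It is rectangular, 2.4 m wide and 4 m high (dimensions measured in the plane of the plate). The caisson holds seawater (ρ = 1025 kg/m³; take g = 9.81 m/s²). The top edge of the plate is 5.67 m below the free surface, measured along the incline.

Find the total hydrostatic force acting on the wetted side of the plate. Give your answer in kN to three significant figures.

γ = ρg = 1025 × 9.81 / 1000 = 10.05525 kN/m³.
The plate makes 39.1° with the vertical, i.e. θ = 90° − 39.1° = 50.9° to the horizontal. Measuring y along the incline from the free-surface line, vertical depth h = y·sinθ with sinθ = 0.776046.
The centroid lies 4/2 = 2 m below the top edge, so y_c = 5.67 + 2 = 7.67 m and h_c = 7.67 × 0.776046 = 5.95227 m.
A = 2.4 × 4 = 9.6 m².
Resultant F = γ·h_c·A = 10.05525 × 5.95227 × 9.6 = 574.575 kN.

F ≈ 575 kN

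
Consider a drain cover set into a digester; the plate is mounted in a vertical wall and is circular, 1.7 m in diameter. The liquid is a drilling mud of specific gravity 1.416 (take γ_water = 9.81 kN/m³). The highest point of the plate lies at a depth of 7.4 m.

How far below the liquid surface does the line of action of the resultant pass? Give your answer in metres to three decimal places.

h_p = 8.272 m

γ = 1.416 × 9.81 = 13.89096 kN/m³.
The centroid is at the centre, 0.85 m below the top of the plate, so the centroid depth is h_c = 7.4 + 0.85 = 8.25 m.
A = π(0.85)² = 2.2698 m².
Resultant F = γ·h_c·A = 13.89096 × 8.25 × 2.2698 = 260.12 kN.
I_c = πr⁴/4 = π × 0.85⁴/4 = 0.409983 m⁴.
Centre of pressure: y_p = y_c + I_c/(y_c·A) = 8.25 + 0.409983/(8.25 × 2.2698) = 8.25 + 0.021894 = 8.27189 m along the plane.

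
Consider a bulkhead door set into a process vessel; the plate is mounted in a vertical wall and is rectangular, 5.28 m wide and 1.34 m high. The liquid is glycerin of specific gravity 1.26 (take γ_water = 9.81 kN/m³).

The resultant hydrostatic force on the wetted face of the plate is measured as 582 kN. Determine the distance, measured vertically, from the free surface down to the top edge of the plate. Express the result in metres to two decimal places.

d_top ≈ 5.98 m

γ = 1.26 × 9.81 = 12.3606 kN/m³.
A = 5.28 × 1.34 = 7.0752 m².
From F = γ·h_c·A, the centroid depth is h_c = 582/(12.3606 × 7.0752) = 6.65495 m.
The centroid lies 1.34/2 = 0.67 m below the top edge, so the top edge sits at h_top = 6.65495 − 0.67 = 5.98495 m below the surface.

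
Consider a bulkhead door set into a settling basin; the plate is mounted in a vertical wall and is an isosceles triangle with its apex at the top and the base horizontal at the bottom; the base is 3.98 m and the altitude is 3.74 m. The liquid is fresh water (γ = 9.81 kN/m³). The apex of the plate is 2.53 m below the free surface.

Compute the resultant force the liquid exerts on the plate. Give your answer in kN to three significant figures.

F ≈ 367 kN

γ = 9.81 kN/m³.
With the apex up, the centroid sits 2h/3 = 2 × 3.74/3 = 2.49333 m below the apex, so the centroid depth is h_c = 2.53 + 2.49333 = 5.02333 m.
A = ½ × 3.98 × 3.74 = 7.4426 m².
Resultant F = γ·h_c·A = 9.81 × 5.02333 × 7.4426 = 366.763 kN.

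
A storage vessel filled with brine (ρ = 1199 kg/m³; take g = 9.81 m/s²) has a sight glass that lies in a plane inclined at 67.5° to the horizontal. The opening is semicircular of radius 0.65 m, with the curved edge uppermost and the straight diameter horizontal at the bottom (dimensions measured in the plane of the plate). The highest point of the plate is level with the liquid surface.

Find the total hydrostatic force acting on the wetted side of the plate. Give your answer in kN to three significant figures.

γ = ρg = 1199 × 9.81 / 1000 = 11.76219 kN/m³.
Let θ = 67.5° be the plate's angle to the horizontal; measure y along the incline from where the plane meets the free surface. Vertical depth h = y·sinθ with sinθ = 0.923880.
The centroid lies 4r/(3π) = 0.275869 m above the diameter, so r − 4r/(3π) = 0.65 − 0.275869 = 0.374131 m below the topmost point, so y_c = 0.374131 m and h_c = 0.374131 × 0.923880 = 0.345652 m.
A = πr²/2 = π × 0.65²/2 = 0.663661 m².
Resultant F = γ·h_c·A = 11.76219 × 0.345652 × 0.663661 = 2.6982 kN.

F ≈ 2.70 kN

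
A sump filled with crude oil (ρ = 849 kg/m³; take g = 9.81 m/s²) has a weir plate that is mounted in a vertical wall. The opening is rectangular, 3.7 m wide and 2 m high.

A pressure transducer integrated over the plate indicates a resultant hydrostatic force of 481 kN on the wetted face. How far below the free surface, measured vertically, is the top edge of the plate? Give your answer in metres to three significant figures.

d_top ≈ 6.80 m

γ = ρg = 849 × 9.81 / 1000 = 8.32869 kN/m³.
A = 3.7 × 2 = 7.4 m².
From F = γ·h_c·A, the centroid depth is h_c = 481/(8.32869 × 7.4) = 7.80435 m.
The centroid lies 2/2 = 1 m below the top edge, so the top edge sits at h_top = 7.80435 − 1 = 6.80435 m below the surface.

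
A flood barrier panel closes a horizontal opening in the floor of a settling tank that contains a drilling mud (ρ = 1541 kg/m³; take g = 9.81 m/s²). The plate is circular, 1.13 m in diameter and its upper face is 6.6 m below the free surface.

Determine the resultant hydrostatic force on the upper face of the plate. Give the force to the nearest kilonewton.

γ = ρg = 1541 × 9.81 / 1000 = 15.11721 kN/m³.
The plate is horizontal, so pressure is uniform at p = γ·h = 15.11721 × 6.6 = 99.7736 kN/m².
A = π(0.565)² = 1.00287 m².
F = p·A = 99.7736 × 1.00287 = 100.06 kN.

F ≈ 100 kN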